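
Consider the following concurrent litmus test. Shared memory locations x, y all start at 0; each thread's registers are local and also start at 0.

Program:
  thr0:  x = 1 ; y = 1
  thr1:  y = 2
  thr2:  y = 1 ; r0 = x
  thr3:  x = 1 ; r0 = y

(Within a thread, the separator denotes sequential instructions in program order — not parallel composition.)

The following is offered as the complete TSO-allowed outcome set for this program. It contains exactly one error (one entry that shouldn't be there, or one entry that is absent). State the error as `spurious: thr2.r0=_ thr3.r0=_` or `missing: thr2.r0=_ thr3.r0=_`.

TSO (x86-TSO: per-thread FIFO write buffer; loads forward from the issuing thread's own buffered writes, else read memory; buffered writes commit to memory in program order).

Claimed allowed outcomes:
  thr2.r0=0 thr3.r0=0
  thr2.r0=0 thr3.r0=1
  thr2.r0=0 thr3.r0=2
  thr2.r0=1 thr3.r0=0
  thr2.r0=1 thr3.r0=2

missing: thr2.r0=1 thr3.r0=1

outcome vector order: (thr2.r0,thr3.r0)
[TSO] allowed = {0/0; 0/1; 0/2; 1/0; 1/1; 1/2}
TSO∖claimed = {1/1}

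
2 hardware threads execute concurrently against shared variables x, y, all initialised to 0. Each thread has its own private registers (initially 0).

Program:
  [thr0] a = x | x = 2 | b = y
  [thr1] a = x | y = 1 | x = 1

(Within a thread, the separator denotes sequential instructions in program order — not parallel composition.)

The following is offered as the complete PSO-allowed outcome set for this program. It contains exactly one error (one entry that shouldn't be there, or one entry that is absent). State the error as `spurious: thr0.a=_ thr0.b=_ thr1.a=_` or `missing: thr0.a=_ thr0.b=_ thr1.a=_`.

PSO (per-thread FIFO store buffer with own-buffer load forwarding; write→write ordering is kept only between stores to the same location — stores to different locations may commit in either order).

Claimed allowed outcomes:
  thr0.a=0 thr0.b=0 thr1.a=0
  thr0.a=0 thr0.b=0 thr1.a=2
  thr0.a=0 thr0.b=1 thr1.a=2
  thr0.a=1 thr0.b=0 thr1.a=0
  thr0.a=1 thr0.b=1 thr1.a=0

outcome vector order: (thr0.a,thr0.b,thr1.a)
PSO: 6 outcomes — {<0 0 0>; <0 0 2>; <0 1 0>; <0 1 2>; <1 0 0>; <1 1 0>}
PSO∖claimed = {<0 1 0>}

missing: thr0.a=0 thr0.b=1 thr1.a=0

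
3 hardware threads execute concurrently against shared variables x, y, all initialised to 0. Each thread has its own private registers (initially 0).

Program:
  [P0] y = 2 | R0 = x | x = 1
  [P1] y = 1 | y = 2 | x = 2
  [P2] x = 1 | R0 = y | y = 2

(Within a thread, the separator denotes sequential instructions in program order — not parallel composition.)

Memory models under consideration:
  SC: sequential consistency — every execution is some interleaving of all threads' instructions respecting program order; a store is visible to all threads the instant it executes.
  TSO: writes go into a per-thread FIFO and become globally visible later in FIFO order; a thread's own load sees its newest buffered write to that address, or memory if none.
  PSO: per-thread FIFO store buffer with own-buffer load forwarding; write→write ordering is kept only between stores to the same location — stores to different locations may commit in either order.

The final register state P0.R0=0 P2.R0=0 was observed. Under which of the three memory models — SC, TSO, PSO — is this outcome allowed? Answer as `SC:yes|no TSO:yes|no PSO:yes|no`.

outcome vector order: (P0.R0,P2.R0)
under SC → (0,1); (0,2); (1,0); (1,1); (1,2); (2,0); (2,1); (2,2)
under TSO → (0,0); (0,1); (0,2); (1,0); (1,1); (1,2); (2,0); (2,1); (2,2)
under PSO → (0,0); (0,1); (0,2); (1,0); (1,1); (1,2); (2,0); (2,1); (2,2)
target (0,0) ∈ {TSO,PSO}

SC:no TSO:yes PSO:yes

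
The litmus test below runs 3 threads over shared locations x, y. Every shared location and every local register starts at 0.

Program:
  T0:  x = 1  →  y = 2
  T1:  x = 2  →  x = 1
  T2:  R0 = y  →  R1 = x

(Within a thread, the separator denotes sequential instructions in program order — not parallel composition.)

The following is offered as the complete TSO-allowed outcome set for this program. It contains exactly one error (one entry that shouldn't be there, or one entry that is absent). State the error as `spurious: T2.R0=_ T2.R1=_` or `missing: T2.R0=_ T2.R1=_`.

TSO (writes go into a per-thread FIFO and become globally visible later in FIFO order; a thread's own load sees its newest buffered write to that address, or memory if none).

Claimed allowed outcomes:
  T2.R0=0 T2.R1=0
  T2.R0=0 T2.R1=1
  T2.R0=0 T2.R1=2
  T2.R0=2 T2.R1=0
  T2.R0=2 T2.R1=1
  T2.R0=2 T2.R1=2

spurious: T2.R0=2 T2.R1=0

outcome vector order: (T2.R0,T2.R1)
TSO (5): <0 0>, <0 1>, <0 2>, <2 1>, <2 2>
claimed∖TSO = {<2 0>}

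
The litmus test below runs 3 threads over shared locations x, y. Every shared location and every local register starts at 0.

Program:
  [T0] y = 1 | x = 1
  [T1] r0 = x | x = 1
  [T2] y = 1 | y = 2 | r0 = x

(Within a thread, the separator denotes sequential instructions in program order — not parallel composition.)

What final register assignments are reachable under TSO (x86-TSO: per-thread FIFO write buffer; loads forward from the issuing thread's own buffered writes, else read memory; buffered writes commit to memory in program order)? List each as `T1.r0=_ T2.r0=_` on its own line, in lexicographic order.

T1.r0=0 T2.r0=0
T1.r0=0 T2.r0=1
T1.r0=1 T2.r0=0
T1.r0=1 T2.r0=1

outcome vector order: (T1.r0,T2.r0)
|TSO outcomes| = 4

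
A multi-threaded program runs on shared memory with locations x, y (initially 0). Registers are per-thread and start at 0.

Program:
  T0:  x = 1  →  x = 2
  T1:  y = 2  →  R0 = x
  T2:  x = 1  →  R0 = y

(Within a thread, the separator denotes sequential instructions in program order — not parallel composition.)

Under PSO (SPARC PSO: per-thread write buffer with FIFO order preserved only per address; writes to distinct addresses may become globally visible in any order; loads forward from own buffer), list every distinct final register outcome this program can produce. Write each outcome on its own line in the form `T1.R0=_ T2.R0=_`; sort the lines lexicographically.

outcome vector order: (T1.R0,T2.R0)
|PSO outcomes| = 6

T1.R0=0 T2.R0=0
T1.R0=0 T2.R0=2
T1.R0=1 T2.R0=0
T1.R0=1 T2.R0=2
T1.R0=2 T2.R0=0
T1.R0=2 T2.R0=2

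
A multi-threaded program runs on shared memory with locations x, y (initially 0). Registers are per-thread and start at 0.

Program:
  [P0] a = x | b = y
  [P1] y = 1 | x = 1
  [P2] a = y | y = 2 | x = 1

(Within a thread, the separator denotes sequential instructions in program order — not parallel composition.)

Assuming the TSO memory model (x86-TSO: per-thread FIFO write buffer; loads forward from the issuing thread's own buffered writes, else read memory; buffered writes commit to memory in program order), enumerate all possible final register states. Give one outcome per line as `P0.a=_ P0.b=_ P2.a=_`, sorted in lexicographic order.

P0.a=0 P0.b=0 P2.a=0
P0.a=0 P0.b=0 P2.a=1
P0.a=0 P0.b=1 P2.a=0
P0.a=0 P0.b=1 P2.a=1
P0.a=0 P0.b=2 P2.a=0
P0.a=0 P0.b=2 P2.a=1
P0.a=1 P0.b=1 P2.a=0
P0.a=1 P0.b=1 P2.a=1
P0.a=1 P0.b=2 P2.a=0
P0.a=1 P0.b=2 P2.a=1

outcome vector order: (P0.a,P0.b,P2.a)
|TSO outcomes| = 10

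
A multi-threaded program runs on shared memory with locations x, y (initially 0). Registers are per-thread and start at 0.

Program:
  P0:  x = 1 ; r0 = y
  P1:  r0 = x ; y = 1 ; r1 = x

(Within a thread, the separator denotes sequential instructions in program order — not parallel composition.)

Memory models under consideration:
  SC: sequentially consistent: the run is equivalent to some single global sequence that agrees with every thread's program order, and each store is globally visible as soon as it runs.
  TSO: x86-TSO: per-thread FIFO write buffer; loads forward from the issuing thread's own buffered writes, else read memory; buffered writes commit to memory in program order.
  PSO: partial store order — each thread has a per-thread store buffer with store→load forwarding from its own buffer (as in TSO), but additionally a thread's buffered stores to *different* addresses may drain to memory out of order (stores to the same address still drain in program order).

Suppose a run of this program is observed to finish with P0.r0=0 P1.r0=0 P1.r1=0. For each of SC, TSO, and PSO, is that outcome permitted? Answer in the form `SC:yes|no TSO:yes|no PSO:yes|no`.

SC:no TSO:yes PSO:yes

outcome vector order: (P0.r0,P1.r0,P1.r1)
under SC → 0/0/1; 0/1/1; 1/0/0; 1/0/1; 1/1/1
under TSO → 0/0/0; 0/0/1; 0/1/1; 1/0/0; 1/0/1; 1/1/1
under PSO → 0/0/0; 0/0/1; 0/1/1; 1/0/0; 1/0/1; 1/1/1
target 0/0/0 ∈ {TSO,PSO}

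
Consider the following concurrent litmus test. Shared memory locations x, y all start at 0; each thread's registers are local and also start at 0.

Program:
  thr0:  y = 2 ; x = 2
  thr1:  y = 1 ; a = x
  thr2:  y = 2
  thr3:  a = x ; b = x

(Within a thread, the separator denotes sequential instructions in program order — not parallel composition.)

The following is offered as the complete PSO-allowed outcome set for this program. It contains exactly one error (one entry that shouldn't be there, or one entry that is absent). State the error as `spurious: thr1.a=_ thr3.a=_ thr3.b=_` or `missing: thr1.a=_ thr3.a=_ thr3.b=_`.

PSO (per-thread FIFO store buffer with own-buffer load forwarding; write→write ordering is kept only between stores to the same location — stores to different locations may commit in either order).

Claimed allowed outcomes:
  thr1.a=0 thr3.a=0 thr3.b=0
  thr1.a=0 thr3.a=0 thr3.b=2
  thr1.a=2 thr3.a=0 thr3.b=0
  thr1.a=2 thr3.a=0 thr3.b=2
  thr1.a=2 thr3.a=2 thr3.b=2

outcome vector order: (thr1.a,thr3.a,thr3.b)
PSO: 6 outcomes — {000, 002, 022, 200, 202, 222}
PSO∖claimed = {022}

missing: thr1.a=0 thr3.a=2 thr3.b=2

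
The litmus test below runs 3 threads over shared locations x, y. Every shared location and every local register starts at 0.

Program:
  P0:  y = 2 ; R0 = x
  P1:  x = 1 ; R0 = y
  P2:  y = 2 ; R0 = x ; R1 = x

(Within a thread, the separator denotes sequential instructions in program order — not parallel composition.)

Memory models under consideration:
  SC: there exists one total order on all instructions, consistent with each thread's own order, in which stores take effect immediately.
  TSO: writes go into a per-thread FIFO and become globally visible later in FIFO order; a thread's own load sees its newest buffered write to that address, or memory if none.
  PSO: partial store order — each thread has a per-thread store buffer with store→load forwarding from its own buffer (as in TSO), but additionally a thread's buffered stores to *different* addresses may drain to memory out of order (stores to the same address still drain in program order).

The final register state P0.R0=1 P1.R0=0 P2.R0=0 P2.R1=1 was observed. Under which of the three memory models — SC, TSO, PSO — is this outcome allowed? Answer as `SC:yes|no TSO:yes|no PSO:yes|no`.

SC:no TSO:yes PSO:yes

outcome vector order: (P0.R0,P1.R0,P2.R0,P2.R1)
under SC → 0/2/0/0; 0/2/0/1; 0/2/1/1; 1/0/1/1; 1/2/0/0; 1/2/0/1; 1/2/1/1
under TSO → 0/0/0/0; 0/0/0/1; 0/0/1/1; 0/2/0/0; 0/2/0/1; 0/2/1/1; 1/0/0/0; 1/0/0/1; 1/0/1/1; 1/2/0/0; 1/2/0/1; 1/2/1/1
under PSO → 0/0/0/0; 0/0/0/1; 0/0/1/1; 0/2/0/0; 0/2/0/1; 0/2/1/1; 1/0/0/0; 1/0/0/1; 1/0/1/1; 1/2/0/0; 1/2/0/1; 1/2/1/1
target 1/0/0/1 ∈ {TSO,PSO}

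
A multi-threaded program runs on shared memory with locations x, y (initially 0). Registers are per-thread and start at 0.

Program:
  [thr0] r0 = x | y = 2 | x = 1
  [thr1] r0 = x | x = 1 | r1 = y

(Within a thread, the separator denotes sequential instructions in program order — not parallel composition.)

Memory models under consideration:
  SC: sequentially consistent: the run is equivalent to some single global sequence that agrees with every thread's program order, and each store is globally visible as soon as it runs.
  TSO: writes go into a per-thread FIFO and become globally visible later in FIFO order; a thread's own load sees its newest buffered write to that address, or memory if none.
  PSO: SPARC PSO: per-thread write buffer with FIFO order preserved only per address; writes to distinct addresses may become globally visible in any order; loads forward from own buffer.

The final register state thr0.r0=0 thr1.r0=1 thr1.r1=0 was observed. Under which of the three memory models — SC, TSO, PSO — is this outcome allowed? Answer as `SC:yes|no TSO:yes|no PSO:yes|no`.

outcome vector order: (thr0.r0,thr1.r0,thr1.r1)
SC: 5 outcomes — {<0 0 0>; <0 0 2>; <0 1 2>; <1 0 0>; <1 0 2>}
TSO: 5 outcomes — {<0 0 0>; <0 0 2>; <0 1 2>; <1 0 0>; <1 0 2>}
PSO: 6 outcomes — {<0 0 0>; <0 0 2>; <0 1 0>; <0 1 2>; <1 0 0>; <1 0 2>}
target <0 1 0> ∈ {PSO}

SC:no TSO:no PSO:yes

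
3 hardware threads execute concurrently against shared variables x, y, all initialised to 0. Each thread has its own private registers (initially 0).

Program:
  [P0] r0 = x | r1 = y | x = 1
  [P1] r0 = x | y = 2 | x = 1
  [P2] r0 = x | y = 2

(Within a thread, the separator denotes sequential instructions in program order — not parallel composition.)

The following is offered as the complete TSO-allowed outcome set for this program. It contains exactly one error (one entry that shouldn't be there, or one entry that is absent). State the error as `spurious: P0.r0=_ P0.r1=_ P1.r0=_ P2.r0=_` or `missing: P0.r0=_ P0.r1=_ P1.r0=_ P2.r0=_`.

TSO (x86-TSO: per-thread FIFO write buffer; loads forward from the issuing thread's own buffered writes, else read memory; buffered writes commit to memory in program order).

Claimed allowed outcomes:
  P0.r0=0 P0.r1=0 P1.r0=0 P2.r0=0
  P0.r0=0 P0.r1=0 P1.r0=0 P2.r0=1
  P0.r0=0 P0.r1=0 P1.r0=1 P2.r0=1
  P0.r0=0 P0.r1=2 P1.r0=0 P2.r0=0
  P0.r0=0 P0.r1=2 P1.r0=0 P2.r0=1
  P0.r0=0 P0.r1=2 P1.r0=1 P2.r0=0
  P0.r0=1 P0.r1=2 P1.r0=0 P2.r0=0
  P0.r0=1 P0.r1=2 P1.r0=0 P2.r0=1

outcome vector order: (P0.r0,P0.r1,P1.r0,P2.r0)
TSO: 9 outcomes — {0/0/0/0, 0/0/0/1, 0/0/1/0, 0/0/1/1, 0/2/0/0, 0/2/0/1, 0/2/1/0, 1/2/0/0, 1/2/0/1}
TSO∖claimed = {0/0/1/0}

missing: P0.r0=0 P0.r1=0 P1.r0=1 P2.r0=0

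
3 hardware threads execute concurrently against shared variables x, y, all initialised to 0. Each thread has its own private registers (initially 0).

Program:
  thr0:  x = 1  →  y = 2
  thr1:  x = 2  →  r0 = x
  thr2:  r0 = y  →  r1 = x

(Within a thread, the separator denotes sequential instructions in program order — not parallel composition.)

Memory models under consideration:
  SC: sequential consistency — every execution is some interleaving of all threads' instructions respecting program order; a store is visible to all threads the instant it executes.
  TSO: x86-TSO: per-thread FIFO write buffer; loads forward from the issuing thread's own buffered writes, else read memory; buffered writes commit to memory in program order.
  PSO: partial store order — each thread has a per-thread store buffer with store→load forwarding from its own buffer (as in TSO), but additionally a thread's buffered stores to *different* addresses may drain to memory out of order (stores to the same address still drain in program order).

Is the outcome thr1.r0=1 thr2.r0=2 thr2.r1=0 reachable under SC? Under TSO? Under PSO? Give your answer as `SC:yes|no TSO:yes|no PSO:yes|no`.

outcome vector order: (thr1.r0,thr2.r0,thr2.r1)
[SC] allowed = {(1,0,0) (1,0,1) (1,0,2) (1,2,1) (2,0,0) (2,0,1) (2,0,2) (2,2,1) (2,2,2)}
[TSO] allowed = {(1,0,0) (1,0,1) (1,0,2) (1,2,1) (2,0,0) (2,0,1) (2,0,2) (2,2,1) (2,2,2)}
[PSO] allowed = {(1,0,0) (1,0,1) (1,0,2) (1,2,0) (1,2,1) (1,2,2) (2,0,0) (2,0,1) (2,0,2) (2,2,0) (2,2,1) (2,2,2)}
target (1,2,0) ∈ {PSO}

SC:no TSO:no PSO:yes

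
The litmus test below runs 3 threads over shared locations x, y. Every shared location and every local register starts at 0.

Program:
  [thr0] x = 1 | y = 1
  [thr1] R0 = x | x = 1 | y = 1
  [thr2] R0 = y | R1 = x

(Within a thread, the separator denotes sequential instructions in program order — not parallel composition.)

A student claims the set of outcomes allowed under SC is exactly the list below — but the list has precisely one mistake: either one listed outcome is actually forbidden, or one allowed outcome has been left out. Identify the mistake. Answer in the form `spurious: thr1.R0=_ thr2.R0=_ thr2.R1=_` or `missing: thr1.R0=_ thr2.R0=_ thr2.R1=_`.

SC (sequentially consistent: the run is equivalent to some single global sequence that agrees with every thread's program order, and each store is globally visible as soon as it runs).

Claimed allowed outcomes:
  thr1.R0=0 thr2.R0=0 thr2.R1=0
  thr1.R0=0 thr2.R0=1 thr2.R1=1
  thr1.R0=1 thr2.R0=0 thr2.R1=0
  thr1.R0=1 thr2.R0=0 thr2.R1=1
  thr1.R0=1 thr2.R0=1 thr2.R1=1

outcome vector order: (thr1.R0,thr2.R0,thr2.R1)
[SC] allowed = {000; 001; 011; 100; 101; 111}
SC∖claimed = {001}

missing: thr1.R0=0 thr2.R0=0 thr2.R1=1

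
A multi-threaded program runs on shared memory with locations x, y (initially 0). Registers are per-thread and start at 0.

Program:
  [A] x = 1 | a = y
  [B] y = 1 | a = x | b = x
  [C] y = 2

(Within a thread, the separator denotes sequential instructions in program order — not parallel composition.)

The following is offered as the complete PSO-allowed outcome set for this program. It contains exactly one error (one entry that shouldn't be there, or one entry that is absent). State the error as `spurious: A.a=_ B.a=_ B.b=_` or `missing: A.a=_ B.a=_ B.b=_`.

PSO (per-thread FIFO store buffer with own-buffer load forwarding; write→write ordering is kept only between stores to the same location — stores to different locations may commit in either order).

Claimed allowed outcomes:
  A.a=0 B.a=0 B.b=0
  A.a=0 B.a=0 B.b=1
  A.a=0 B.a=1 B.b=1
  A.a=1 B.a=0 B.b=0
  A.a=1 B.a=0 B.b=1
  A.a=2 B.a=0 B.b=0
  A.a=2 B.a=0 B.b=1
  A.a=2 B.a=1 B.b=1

missing: A.a=1 B.a=1 B.b=1

outcome vector order: (A.a,B.a,B.b)
PSO: 9 outcomes — {000, 001, 011, 100, 101, 111, 200, 201, 211}
PSO∖claimed = {111}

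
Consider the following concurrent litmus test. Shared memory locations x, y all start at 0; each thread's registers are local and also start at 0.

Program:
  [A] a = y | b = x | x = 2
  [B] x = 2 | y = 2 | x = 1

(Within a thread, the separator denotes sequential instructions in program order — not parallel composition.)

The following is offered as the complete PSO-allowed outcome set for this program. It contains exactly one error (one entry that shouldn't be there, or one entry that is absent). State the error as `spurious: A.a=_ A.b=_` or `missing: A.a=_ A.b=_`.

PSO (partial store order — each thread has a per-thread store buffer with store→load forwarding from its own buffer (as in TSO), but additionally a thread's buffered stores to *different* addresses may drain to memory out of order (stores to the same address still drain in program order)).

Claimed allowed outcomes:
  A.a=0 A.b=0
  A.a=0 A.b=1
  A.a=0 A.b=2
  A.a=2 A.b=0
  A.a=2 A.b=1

outcome vector order: (A.a,A.b)
under PSO → <0 0> <0 1> <0 2> <2 0> <2 1> <2 2>
PSO∖claimed = {<2 2>}

missing: A.a=2 A.b=2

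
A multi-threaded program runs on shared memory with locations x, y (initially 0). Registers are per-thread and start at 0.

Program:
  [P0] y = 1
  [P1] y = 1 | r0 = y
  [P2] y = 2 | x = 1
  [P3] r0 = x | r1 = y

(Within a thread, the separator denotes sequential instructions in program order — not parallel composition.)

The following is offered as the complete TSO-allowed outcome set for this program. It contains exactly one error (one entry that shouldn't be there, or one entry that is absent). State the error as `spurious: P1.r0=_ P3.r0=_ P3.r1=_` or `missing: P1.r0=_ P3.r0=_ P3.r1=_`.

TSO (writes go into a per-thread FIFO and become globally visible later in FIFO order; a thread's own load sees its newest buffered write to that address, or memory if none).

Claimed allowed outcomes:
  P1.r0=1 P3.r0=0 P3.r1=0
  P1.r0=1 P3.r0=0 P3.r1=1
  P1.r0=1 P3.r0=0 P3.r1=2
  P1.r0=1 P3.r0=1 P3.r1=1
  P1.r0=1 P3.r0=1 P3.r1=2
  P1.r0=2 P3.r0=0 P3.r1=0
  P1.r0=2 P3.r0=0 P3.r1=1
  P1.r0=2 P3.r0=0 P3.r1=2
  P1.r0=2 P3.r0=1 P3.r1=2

outcome vector order: (P1.r0,P3.r0,P3.r1)
TSO: 10 outcomes — {1/0/0 1/0/1 1/0/2 1/1/1 1/1/2 2/0/0 2/0/1 2/0/2 2/1/1 2/1/2}
TSO∖claimed = {2/1/1}

missing: P1.r0=2 P3.r0=1 P3.r1=1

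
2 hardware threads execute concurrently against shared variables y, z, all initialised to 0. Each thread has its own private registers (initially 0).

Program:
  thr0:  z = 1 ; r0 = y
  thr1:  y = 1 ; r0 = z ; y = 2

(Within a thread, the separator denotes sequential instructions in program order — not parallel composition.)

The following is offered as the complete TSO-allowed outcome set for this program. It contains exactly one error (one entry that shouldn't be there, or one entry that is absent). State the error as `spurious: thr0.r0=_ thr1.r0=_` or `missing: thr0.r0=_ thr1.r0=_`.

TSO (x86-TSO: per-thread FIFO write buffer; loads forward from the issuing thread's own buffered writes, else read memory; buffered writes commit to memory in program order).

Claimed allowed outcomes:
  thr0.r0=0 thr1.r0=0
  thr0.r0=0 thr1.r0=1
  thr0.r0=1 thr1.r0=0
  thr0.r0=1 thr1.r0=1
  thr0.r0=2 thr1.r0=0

missing: thr0.r0=2 thr1.r0=1

outcome vector order: (thr0.r0,thr1.r0)
under TSO → (0,0) (0,1) (1,0) (1,1) (2,0) (2,1)
TSO∖claimed = {(2,1)}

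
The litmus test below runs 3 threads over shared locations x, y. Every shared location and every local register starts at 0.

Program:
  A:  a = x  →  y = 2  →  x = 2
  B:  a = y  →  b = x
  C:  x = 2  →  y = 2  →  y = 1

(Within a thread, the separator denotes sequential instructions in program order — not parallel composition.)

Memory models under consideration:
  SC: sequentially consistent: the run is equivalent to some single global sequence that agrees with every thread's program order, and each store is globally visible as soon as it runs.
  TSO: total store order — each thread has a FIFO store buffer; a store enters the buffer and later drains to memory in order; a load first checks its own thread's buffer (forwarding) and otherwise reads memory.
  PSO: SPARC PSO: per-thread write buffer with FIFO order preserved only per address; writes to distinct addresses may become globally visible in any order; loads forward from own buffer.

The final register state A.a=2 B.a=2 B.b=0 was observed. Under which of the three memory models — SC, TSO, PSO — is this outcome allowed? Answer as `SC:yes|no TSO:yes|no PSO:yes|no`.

SC:no TSO:no PSO:yes

outcome vector order: (A.a,B.a,B.b)
SC: 9 outcomes — {(0,0,0) (0,0,2) (0,1,2) (0,2,0) (0,2,2) (2,0,0) (2,0,2) (2,1,2) (2,2,2)}
TSO: 9 outcomes — {(0,0,0) (0,0,2) (0,1,2) (0,2,0) (0,2,2) (2,0,0) (2,0,2) (2,1,2) (2,2,2)}
PSO: 12 outcomes — {(0,0,0) (0,0,2) (0,1,0) (0,1,2) (0,2,0) (0,2,2) (2,0,0) (2,0,2) (2,1,0) (2,1,2) (2,2,0) (2,2,2)}
target (2,2,0) ∈ {PSO}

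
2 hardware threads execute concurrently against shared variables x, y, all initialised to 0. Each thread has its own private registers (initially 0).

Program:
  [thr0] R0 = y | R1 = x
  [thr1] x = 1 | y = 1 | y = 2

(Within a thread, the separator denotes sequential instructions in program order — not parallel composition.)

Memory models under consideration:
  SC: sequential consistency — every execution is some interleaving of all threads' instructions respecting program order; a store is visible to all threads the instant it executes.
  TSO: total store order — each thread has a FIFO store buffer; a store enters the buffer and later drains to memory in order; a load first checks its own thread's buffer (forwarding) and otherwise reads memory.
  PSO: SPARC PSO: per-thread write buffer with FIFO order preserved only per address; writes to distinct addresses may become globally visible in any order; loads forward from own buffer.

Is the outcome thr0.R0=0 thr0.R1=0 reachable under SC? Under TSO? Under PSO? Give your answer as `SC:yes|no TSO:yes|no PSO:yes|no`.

SC:yes TSO:yes PSO:yes

outcome vector order: (thr0.R0,thr0.R1)
SC: 4 outcomes — {<0 0>; <0 1>; <1 1>; <2 1>}
TSO: 4 outcomes — {<0 0>; <0 1>; <1 1>; <2 1>}
PSO: 6 outcomes — {<0 0>; <0 1>; <1 0>; <1 1>; <2 0>; <2 1>}
target <0 0> ∈ {SC,TSO,PSO}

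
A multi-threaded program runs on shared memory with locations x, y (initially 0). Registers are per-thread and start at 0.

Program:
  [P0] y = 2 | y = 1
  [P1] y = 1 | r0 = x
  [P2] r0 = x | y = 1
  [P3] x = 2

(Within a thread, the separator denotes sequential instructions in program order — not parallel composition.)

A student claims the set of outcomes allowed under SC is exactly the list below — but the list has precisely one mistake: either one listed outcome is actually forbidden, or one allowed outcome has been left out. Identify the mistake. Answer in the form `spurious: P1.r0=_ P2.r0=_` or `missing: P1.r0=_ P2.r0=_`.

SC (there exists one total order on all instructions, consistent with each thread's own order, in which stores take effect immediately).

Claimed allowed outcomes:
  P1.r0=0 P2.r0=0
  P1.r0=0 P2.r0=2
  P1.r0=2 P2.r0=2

missing: P1.r0=2 P2.r0=0

outcome vector order: (P1.r0,P2.r0)
SC (4): 00 02 20 22
SC∖claimed = {20}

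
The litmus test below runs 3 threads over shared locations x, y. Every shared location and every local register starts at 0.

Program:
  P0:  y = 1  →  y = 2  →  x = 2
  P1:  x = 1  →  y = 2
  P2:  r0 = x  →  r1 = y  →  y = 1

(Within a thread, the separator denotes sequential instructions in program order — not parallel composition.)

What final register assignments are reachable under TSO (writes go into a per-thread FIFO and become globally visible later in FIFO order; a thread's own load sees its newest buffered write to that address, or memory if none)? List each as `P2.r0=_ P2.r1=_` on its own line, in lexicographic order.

outcome vector order: (P2.r0,P2.r1)
|TSO outcomes| = 7

P2.r0=0 P2.r1=0
P2.r0=0 P2.r1=1
P2.r0=0 P2.r1=2
P2.r0=1 P2.r1=0
P2.r0=1 P2.r1=1
P2.r0=1 P2.r1=2
P2.r0=2 P2.r1=2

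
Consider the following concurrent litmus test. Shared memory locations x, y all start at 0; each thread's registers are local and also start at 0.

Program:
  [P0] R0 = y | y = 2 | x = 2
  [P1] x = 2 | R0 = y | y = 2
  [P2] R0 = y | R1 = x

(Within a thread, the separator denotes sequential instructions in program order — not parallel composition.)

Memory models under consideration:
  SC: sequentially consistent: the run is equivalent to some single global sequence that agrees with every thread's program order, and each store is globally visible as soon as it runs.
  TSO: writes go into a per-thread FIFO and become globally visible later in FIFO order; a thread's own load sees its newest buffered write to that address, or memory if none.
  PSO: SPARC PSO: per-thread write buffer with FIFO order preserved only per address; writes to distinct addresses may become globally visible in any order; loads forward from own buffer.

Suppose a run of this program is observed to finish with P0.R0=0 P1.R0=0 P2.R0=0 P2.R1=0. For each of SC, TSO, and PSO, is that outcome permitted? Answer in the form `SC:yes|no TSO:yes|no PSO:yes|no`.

outcome vector order: (P0.R0,P1.R0,P2.R0,P2.R1)
SC (10): 0/0/0/0 0/0/0/2 0/0/2/2 0/2/0/0 0/2/0/2 0/2/2/0 0/2/2/2 2/0/0/0 2/0/0/2 2/0/2/2
TSO (11): 0/0/0/0 0/0/0/2 0/0/2/0 0/0/2/2 0/2/0/0 0/2/0/2 0/2/2/0 0/2/2/2 2/0/0/0 2/0/0/2 2/0/2/2
PSO (12): 0/0/0/0 0/0/0/2 0/0/2/0 0/0/2/2 0/2/0/0 0/2/0/2 0/2/2/0 0/2/2/2 2/0/0/0 2/0/0/2 2/0/2/0 2/0/2/2
target 0/0/0/0 ∈ {SC,TSO,PSO}

SC:yes TSO:yes PSO:yes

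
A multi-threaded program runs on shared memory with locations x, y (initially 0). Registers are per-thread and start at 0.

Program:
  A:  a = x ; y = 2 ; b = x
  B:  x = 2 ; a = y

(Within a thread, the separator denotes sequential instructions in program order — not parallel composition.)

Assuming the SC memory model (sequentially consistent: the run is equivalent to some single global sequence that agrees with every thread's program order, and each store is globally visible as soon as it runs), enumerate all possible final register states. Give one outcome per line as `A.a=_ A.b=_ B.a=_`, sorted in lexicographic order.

A.a=0 A.b=0 B.a=2
A.a=0 A.b=2 B.a=0
A.a=0 A.b=2 B.a=2
A.a=2 A.b=2 B.a=0
A.a=2 A.b=2 B.a=2

outcome vector order: (A.a,A.b,B.a)
|SC outcomes| = 5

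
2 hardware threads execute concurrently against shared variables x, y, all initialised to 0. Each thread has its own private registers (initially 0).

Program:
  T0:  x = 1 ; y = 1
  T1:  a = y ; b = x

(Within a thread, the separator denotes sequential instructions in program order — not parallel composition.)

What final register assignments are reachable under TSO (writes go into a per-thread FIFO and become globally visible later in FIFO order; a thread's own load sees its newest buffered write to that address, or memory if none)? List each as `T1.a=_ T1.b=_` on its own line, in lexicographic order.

outcome vector order: (T1.a,T1.b)
|TSO outcomes| = 3

T1.a=0 T1.b=0
T1.a=0 T1.b=1
T1.a=1 T1.b=1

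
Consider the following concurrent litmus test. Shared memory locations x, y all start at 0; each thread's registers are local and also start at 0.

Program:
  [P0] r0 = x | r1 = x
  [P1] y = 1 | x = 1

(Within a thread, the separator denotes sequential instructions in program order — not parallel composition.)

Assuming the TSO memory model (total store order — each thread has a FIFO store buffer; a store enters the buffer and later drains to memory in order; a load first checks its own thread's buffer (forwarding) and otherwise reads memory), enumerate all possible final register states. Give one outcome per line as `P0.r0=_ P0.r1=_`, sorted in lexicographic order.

outcome vector order: (P0.r0,P0.r1)
|TSO outcomes| = 3

P0.r0=0 P0.r1=0
P0.r0=0 P0.r1=1
P0.r0=1 P0.r1=1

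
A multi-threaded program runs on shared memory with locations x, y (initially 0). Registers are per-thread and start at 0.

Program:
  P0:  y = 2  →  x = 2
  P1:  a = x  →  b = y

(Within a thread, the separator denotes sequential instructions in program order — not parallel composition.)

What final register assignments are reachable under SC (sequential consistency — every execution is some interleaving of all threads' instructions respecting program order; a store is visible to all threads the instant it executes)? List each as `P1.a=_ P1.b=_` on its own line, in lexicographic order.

outcome vector order: (P1.a,P1.b)
|SC outcomes| = 3

P1.a=0 P1.b=0
P1.a=0 P1.b=2
P1.a=2 P1.b=2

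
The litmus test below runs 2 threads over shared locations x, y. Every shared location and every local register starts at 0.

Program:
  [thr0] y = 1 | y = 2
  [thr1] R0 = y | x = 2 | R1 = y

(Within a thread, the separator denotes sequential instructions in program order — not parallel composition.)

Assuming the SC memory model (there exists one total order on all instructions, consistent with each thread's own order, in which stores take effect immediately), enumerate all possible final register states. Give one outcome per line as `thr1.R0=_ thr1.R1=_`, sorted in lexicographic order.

outcome vector order: (thr1.R0,thr1.R1)
|SC outcomes| = 6

thr1.R0=0 thr1.R1=0
thr1.R0=0 thr1.R1=1
thr1.R0=0 thr1.R1=2
thr1.R0=1 thr1.R1=1
thr1.R0=1 thr1.R1=2
thr1.R0=2 thr1.R1=2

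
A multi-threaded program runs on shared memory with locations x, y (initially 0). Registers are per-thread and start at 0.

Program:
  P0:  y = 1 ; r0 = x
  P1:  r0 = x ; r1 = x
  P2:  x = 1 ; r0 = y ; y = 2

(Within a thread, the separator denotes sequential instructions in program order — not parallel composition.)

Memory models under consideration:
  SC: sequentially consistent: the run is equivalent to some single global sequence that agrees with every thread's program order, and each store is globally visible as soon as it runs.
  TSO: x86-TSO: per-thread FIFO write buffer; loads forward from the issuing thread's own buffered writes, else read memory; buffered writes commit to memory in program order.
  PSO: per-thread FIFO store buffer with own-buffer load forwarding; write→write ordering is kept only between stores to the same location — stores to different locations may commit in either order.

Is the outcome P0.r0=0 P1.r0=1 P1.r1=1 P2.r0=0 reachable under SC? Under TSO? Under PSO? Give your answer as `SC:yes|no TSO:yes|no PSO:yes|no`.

outcome vector order: (P0.r0,P1.r0,P1.r1,P2.r0)
under SC → <0 0 0 1>; <0 0 1 1>; <0 1 1 1>; <1 0 0 0>; <1 0 0 1>; <1 0 1 0>; <1 0 1 1>; <1 1 1 0>; <1 1 1 1>
under TSO → <0 0 0 0>; <0 0 0 1>; <0 0 1 0>; <0 0 1 1>; <0 1 1 0>; <0 1 1 1>; <1 0 0 0>; <1 0 0 1>; <1 0 1 0>; <1 0 1 1>; <1 1 1 0>; <1 1 1 1>
under PSO → <0 0 0 0>; <0 0 0 1>; <0 0 1 0>; <0 0 1 1>; <0 1 1 0>; <0 1 1 1>; <1 0 0 0>; <1 0 0 1>; <1 0 1 0>; <1 0 1 1>; <1 1 1 0>; <1 1 1 1>
target <0 1 1 0> ∈ {TSO,PSO}

SC:no TSO:yes PSO:yes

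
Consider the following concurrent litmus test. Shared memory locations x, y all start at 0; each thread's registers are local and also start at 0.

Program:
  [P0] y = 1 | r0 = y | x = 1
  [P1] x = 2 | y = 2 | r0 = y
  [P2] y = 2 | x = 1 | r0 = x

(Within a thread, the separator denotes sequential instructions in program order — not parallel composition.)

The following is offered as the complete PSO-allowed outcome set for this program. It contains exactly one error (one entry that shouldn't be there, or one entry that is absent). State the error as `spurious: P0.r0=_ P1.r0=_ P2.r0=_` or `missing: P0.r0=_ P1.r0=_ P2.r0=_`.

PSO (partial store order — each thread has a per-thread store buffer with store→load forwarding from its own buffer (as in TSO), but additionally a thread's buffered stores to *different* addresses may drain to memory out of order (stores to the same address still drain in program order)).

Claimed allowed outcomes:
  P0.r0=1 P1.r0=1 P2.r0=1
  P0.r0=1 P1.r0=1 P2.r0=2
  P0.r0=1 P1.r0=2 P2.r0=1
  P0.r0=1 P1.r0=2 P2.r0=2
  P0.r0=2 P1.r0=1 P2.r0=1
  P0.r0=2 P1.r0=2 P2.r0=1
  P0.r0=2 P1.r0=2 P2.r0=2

missing: P0.r0=2 P1.r0=1 P2.r0=2

outcome vector order: (P0.r0,P1.r0,P2.r0)
under PSO → 111 112 121 122 211 212 221 222
PSO∖claimed = {212}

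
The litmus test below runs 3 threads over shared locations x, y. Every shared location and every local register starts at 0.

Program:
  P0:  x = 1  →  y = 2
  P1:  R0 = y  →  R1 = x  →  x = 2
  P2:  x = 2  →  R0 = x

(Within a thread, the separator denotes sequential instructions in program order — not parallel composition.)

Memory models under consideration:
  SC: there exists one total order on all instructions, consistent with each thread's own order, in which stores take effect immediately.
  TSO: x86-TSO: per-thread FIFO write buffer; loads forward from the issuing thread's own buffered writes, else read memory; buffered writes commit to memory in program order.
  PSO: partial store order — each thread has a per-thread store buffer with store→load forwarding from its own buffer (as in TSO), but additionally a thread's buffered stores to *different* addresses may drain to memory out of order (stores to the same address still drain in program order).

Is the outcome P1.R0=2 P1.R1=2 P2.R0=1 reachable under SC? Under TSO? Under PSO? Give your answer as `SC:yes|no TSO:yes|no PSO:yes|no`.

SC:no TSO:no PSO:yes

outcome vector order: (P1.R0,P1.R1,P2.R0)
[SC] allowed = {001; 002; 011; 012; 021; 022; 211; 212; 222}
[TSO] allowed = {001; 002; 011; 012; 021; 022; 211; 212; 222}
[PSO] allowed = {001; 002; 011; 012; 021; 022; 201; 202; 211; 212; 221; 222}
target 221 ∈ {PSO}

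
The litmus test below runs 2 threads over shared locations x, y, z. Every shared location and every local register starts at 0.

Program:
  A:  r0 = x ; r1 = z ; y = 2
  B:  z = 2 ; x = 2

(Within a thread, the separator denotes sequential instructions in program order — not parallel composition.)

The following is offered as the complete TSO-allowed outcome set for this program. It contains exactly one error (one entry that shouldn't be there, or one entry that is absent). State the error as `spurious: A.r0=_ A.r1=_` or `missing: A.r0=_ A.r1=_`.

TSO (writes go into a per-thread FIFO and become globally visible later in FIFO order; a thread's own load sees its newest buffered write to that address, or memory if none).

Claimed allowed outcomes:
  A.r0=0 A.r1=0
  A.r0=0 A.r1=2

outcome vector order: (A.r0,A.r1)
under TSO → 00 02 22
TSO∖claimed = {22}

missing: A.r0=2 A.r1=2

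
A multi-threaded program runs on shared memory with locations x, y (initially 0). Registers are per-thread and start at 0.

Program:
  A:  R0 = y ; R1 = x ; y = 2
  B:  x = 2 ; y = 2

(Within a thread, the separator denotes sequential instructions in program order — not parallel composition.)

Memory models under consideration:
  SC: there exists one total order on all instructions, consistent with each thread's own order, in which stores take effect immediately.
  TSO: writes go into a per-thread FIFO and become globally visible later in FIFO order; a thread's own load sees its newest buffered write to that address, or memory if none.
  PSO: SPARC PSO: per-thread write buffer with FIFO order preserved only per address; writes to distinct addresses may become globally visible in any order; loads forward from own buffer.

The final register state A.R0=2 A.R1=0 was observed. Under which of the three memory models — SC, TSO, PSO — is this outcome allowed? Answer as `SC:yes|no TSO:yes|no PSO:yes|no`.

SC:no TSO:no PSO:yes

outcome vector order: (A.R0,A.R1)
SC (3): 00 02 22
TSO (3): 00 02 22
PSO (4): 00 02 20 22
target 20 ∈ {PSO}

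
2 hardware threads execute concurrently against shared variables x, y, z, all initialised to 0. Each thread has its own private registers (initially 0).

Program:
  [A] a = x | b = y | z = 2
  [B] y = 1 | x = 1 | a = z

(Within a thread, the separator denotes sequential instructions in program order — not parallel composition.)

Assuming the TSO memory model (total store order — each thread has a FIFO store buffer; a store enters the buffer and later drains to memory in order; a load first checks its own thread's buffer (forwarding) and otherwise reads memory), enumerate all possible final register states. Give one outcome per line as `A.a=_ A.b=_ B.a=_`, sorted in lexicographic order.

outcome vector order: (A.a,A.b,B.a)
|TSO outcomes| = 6

A.a=0 A.b=0 B.a=0
A.a=0 A.b=0 B.a=2
A.a=0 A.b=1 B.a=0
A.a=0 A.b=1 B.a=2
A.a=1 A.b=1 B.a=0
A.a=1 A.b=1 B.a=2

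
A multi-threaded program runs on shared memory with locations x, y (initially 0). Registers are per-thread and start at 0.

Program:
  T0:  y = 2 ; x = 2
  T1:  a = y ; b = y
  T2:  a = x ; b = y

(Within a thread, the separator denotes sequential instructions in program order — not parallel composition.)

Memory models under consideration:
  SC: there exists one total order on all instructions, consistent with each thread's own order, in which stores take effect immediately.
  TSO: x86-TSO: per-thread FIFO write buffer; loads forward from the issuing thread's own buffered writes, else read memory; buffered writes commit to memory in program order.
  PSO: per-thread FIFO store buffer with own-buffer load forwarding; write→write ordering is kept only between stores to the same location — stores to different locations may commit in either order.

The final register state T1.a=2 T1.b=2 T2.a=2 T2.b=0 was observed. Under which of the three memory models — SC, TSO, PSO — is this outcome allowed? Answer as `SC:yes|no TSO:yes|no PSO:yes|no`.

outcome vector order: (T1.a,T1.b,T2.a,T2.b)
under SC → (0,0,0,0), (0,0,0,2), (0,0,2,2), (0,2,0,0), (0,2,0,2), (0,2,2,2), (2,2,0,0), (2,2,0,2), (2,2,2,2)
under TSO → (0,0,0,0), (0,0,0,2), (0,0,2,2), (0,2,0,0), (0,2,0,2), (0,2,2,2), (2,2,0,0), (2,2,0,2), (2,2,2,2)
under PSO → (0,0,0,0), (0,0,0,2), (0,0,2,0), (0,0,2,2), (0,2,0,0), (0,2,0,2), (0,2,2,0), (0,2,2,2), (2,2,0,0), (2,2,0,2), (2,2,2,0), (2,2,2,2)
target (2,2,2,0) ∈ {PSO}

SC:no TSO:no PSO:yes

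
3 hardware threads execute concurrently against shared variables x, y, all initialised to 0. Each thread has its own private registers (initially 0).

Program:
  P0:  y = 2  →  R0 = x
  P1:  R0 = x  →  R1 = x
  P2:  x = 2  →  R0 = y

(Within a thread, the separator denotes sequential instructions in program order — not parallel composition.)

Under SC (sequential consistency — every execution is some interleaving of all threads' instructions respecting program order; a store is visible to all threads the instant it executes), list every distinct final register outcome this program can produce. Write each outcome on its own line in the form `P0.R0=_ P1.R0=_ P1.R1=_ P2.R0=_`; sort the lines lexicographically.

outcome vector order: (P0.R0,P1.R0,P1.R1,P2.R0)
|SC outcomes| = 9

P0.R0=0 P1.R0=0 P1.R1=0 P2.R0=2
P0.R0=0 P1.R0=0 P1.R1=2 P2.R0=2
P0.R0=0 P1.R0=2 P1.R1=2 P2.R0=2
P0.R0=2 P1.R0=0 P1.R1=0 P2.R0=0
P0.R0=2 P1.R0=0 P1.R1=0 P2.R0=2
P0.R0=2 P1.R0=0 P1.R1=2 P2.R0=0
P0.R0=2 P1.R0=0 P1.R1=2 P2.R0=2
P0.R0=2 P1.R0=2 P1.R1=2 P2.R0=0
P0.R0=2 P1.R0=2 P1.R1=2 P2.R0=2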